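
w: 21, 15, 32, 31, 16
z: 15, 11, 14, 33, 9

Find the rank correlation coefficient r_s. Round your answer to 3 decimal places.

Rank w: 3, 1, 5, 4, 2
Rank z: 4, 2, 3, 5, 1
d = rank(w) − rank(z): -1, -1, 2, -1, 1; Σd² = 8
ρ = 1 − 6Σd² / [n(n²−1)] = 1 − 6×8 / (5×24) = 1 − 48/120 ≈ 0.600

0.600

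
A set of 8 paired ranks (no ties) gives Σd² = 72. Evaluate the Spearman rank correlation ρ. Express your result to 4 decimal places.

ρ = 1 − 6Σd² / [n(n²−1)] = 1 − 6×72 / (8×63)
  = 1 − 432/504 = 1 − 0.85714 ≈ 0.1429

0.1429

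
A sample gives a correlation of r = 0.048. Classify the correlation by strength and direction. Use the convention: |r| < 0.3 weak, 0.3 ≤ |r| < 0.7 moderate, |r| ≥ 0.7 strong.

weak positive

r = 0.048 > 0 so the relationship is positive.
|r| = 0.048, which falls in the weak range.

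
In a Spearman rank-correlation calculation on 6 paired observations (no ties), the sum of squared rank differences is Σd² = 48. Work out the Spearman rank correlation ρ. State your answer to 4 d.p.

-0.3714

ρ = 1 − 6Σd² / [n(n²−1)] = 1 − 6×48 / (6×35)
  = 1 − 288/210 = 1 − 1.37143 ≈ -0.3714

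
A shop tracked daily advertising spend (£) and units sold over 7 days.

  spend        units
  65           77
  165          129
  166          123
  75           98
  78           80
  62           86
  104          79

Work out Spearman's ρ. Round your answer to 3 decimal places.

Rank spend: 2, 6, 7, 3, 4, 1, 5
Rank units: 1, 7, 6, 5, 3, 4, 2
d = rank(spend) − rank(units): 1, -1, 1, -2, 1, -3, 3; Σd² = 26
ρ = 1 − 6Σd² / [n(n²−1)] = 1 − 6×26 / (7×48) = 1 − 156/336 ≈ 0.536

0.536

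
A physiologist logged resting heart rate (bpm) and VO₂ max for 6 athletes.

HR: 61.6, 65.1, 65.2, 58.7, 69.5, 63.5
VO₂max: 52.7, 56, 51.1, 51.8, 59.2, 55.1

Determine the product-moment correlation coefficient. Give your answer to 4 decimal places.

0.7461

n = 6, Σx = 383.6, Σy = 325.9, Σx² = 24591.8, Σy² = 17748.39, Σxy = 20877.55
nΣxy − ΣxΣy = 125265.3 − 125015.24 = 250.06
nΣx² − (Σx)² = 147550.8 − 147148.96 = 401.84; nΣy² − (Σy)² = 106490.34 − 106210.81 = 279.53
r = 250.06 / √(401.84 × 279.53) = 250.06 / 335.1512 ≈ 0.7461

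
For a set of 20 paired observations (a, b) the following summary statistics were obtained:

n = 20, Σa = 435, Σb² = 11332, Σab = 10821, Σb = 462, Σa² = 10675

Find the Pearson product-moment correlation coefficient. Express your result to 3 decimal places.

r = (nΣab − ΣaΣb) / √[(nΣa² − (Σa)²)(nΣb² − (Σb)²)]
Numerator: 20×10821 − 435×462 = 15450
Denominator: √[(213500 − 189225)(226640 − 213444)] = √[24275 × 13196] = 17897.8462
r = 15450 / 17897.8462 ≈ 0.863

0.863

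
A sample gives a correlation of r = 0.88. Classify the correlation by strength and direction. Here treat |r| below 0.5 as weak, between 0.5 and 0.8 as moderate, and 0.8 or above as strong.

r = 0.88 > 0 so the relationship is positive.
|r| = 0.88, which falls in the strong range.

strong positive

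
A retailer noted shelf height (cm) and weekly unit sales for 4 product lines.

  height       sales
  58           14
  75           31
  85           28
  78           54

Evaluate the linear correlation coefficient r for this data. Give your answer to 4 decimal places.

0.5807

n = 4, Σx = 296, Σy = 127, Σx² = 22298, Σy² = 4857, Σxy = 9729
nΣxy − ΣxΣy = 38916 − 37592 = 1324
nΣx² − (Σx)² = 89192 − 87616 = 1576; nΣy² − (Σy)² = 19428 − 16129 = 3299
r = 1324 / √(1576 × 3299) = 1324 / 2280.1807 ≈ 0.5807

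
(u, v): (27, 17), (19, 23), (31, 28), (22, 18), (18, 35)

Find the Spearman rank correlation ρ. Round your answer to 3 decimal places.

Rank u: 4, 2, 5, 3, 1
Rank v: 1, 3, 4, 2, 5
d = rank(u) − rank(v): 3, -1, 1, 1, -4; Σd² = 28
ρ = 1 − 6Σd² / [n(n²−1)] = 1 − 6×28 / (5×24) = 1 − 168/120 ≈ -0.400

-0.400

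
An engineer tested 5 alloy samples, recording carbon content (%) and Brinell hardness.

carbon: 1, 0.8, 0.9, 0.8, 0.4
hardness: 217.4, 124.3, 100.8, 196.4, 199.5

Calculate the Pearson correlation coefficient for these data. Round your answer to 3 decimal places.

-0.201

n = 5, Σx = 3.9, Σy = 838.4, Σx² = 3.25, Σy² = 151247.1, Σxy = 644.48
nΣxy − ΣxΣy = 3222.4 − 3269.76 = -47.36
nΣx² − (Σx)² = 16.25 − 15.21 = 1.04; nΣy² − (Σy)² = 756235.5 − 702914.56 = 53320.94
r = -47.36 / √(1.04 × 53320.94) = -47.36 / 235.4863 ≈ -0.201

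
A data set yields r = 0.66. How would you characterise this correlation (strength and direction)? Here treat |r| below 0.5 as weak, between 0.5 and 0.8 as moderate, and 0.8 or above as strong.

r = 0.66 > 0 so the relationship is positive.
|r| = 0.66, which falls in the moderate range.

moderate positive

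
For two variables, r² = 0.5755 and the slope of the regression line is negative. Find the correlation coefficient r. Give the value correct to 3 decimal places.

|r| = √0.5755 = 0.759
The association is negative, so r = −0.759.

-0.759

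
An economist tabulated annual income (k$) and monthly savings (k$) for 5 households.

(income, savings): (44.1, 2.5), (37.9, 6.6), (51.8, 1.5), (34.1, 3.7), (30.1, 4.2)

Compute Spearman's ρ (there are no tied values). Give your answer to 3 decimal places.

Rank income: 4, 3, 5, 2, 1
Rank savings: 2, 5, 1, 3, 4
d = rank(income) − rank(savings): 2, -2, 4, -1, -3; Σd² = 34
ρ = 1 − 6Σd² / [n(n²−1)] = 1 − 6×34 / (5×24) = 1 − 204/120 ≈ -0.700

-0.700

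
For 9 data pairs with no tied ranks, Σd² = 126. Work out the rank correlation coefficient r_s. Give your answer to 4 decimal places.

-0.0500

ρ = 1 − 6Σd² / [n(n²−1)] = 1 − 6×126 / (9×80)
  = 1 − 756/720 = 1 − 1.05000 ≈ -0.0500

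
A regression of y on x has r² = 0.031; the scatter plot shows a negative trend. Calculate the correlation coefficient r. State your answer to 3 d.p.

-0.176

|r| = √0.031 = 0.176
The association is negative, so r = −0.176.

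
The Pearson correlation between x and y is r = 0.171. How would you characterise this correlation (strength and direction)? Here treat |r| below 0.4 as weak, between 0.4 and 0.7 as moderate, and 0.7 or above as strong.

weak positive

r = 0.171 > 0 so the relationship is positive.
|r| = 0.171, which falls in the weak range.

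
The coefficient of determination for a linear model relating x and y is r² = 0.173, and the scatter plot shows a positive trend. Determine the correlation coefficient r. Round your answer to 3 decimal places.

0.416

|r| = √0.173 = 0.416
The association is positive, so r = 0.416.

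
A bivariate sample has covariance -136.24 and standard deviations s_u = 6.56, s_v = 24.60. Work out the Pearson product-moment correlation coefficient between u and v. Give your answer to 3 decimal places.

r = Cov(u,v) / (s_u · s_v) = -136.24 / (6.56 × 24.60)
  = -136.24 / 161.3760 ≈ -0.844

-0.844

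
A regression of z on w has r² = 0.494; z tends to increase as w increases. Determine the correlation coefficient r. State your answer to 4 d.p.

0.7029

|r| = √0.494 = 0.7029
The association is positive, so r = 0.7029.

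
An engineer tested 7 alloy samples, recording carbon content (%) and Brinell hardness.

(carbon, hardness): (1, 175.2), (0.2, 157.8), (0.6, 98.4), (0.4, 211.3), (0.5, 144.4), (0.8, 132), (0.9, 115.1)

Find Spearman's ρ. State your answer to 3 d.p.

Rank carbon: 7, 1, 4, 2, 3, 5, 6
Rank hardness: 6, 5, 1, 7, 4, 3, 2
d = rank(carbon) − rank(hardness): 1, -4, 3, -5, -1, 2, 4; Σd² = 72
ρ = 1 − 6Σd² / [n(n²−1)] = 1 − 6×72 / (7×48) = 1 − 432/336 ≈ -0.286

-0.286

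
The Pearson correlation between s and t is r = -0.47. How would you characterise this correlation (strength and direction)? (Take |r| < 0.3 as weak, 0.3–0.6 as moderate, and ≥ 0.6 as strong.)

r = -0.47 < 0 so the relationship is negative.
|r| = 0.47, which falls in the moderate range.

moderate negative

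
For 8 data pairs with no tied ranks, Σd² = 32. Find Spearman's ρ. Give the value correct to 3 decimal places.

ρ = 1 − 6Σd² / [n(n²−1)] = 1 − 6×32 / (8×63)
  = 1 − 192/504 = 1 − 0.3810 ≈ 0.619

0.619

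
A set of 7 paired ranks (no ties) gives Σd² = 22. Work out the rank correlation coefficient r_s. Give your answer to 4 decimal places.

0.6071

ρ = 1 − 6Σd² / [n(n²−1)] = 1 − 6×22 / (7×48)
  = 1 − 132/336 = 1 − 0.39286 ≈ 0.6071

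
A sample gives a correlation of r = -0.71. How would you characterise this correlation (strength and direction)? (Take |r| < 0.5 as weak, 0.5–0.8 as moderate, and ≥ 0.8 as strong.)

moderate negative

r = -0.71 < 0 so the relationship is negative.
|r| = 0.71, which falls in the moderate range.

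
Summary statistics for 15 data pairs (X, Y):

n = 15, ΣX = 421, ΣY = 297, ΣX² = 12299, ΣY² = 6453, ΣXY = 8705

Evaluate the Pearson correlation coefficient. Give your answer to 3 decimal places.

0.702

r = (nΣXY − ΣXΣY) / √[(nΣX² − (ΣX)²)(nΣY² − (ΣY)²)]
Numerator: 15×8705 − 421×297 = 5538
Denominator: √[(184485 − 177241)(96795 − 88209)] = √[7244 × 8586] = 7886.5065
r = 5538 / 7886.5065 ≈ 0.702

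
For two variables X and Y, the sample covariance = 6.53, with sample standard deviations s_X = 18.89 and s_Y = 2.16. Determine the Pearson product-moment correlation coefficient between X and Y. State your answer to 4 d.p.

0.1600

r = Cov(X,Y) / (s_X · s_Y) = 6.53 / (18.89 × 2.16)
  = 6.53 / 40.8024 ≈ 0.1600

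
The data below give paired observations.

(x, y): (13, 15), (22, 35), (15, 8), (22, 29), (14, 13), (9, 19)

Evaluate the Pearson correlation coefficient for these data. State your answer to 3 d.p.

0.721

n = 6, Σx = 95, Σy = 119, Σx² = 1639, Σy² = 2885, Σxy = 2076
nΣxy − ΣxΣy = 12456 − 11305 = 1151
nΣx² − (Σx)² = 9834 − 9025 = 809; nΣy² − (Σy)² = 17310 − 14161 = 3149
r = 1151 / √(809 × 3149) = 1151 / 1596.1018 ≈ 0.721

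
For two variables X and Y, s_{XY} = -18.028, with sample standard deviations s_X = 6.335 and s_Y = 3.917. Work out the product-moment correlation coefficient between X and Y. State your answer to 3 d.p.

-0.727

r = Cov(X,Y) / (s_X · s_Y) = -18.028 / (6.335 × 3.917)
  = -18.028 / 24.8142 ≈ -0.727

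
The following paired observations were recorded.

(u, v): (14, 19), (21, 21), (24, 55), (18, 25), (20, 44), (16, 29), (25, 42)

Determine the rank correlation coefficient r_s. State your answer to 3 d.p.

0.607

Rank u: 1, 5, 6, 3, 4, 2, 7
Rank v: 1, 2, 7, 3, 6, 4, 5
d = rank(u) − rank(v): 0, 3, -1, 0, -2, -2, 2; Σd² = 22
ρ = 1 − 6Σd² / [n(n²−1)] = 1 − 6×22 / (7×48) = 1 − 132/336 ≈ 0.607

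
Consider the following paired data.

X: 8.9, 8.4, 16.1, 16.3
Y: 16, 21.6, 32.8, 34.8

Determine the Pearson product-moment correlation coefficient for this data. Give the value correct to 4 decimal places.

0.9515

n = 4, ΣX = 49.7, ΣY = 105.2, ΣX² = 674.67, ΣY² = 3009.44, ΣXY = 1419.16
nΣXY − ΣXΣY = 5676.64 − 5228.44 = 448.2
nΣX² − (ΣX)² = 2698.68 − 2470.09 = 228.59; nΣY² − (ΣY)² = 12037.76 − 11067.04 = 970.72
r = 448.2 / √(228.59 × 970.72) = 448.2 / 471.0593 ≈ 0.9515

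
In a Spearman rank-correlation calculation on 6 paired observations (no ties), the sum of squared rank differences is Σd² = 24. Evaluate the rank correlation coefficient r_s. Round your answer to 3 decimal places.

ρ = 1 − 6Σd² / [n(n²−1)] = 1 − 6×24 / (6×35)
  = 1 − 144/210 = 1 − 0.6857 ≈ 0.314

0.314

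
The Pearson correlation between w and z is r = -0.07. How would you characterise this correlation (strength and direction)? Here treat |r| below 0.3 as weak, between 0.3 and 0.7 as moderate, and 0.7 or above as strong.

weak negative

r = -0.07 < 0 so the relationship is negative.
|r| = 0.07, which falls in the weak range.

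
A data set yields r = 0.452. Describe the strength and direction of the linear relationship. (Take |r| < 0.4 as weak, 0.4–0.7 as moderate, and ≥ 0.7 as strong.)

moderate positive

r = 0.452 > 0 so the relationship is positive.
|r| = 0.452, which falls in the moderate range.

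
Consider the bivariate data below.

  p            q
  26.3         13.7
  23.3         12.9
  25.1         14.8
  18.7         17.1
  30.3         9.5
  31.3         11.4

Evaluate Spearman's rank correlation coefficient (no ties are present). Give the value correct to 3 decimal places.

Rank p: 4, 2, 3, 1, 5, 6
Rank q: 4, 3, 5, 6, 1, 2
d = rank(p) − rank(q): 0, -1, -2, -5, 4, 4; Σd² = 62
ρ = 1 − 6Σd² / [n(n²−1)] = 1 − 6×62 / (6×35) = 1 − 372/210 ≈ -0.771

-0.771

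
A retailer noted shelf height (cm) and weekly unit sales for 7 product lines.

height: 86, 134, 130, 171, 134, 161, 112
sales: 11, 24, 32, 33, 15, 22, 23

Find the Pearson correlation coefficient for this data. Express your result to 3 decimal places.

0.638

n = 7, Σx = 928, Σy = 160, Σx² = 127914, Σy² = 4048, Σxy = 22093
nΣxy − ΣxΣy = 154651 − 148480 = 6171
nΣx² − (Σx)² = 895398 − 861184 = 34214; nΣy² − (Σy)² = 28336 − 25600 = 2736
r = 6171 / √(34214 × 2736) = 6171 / 9675.2005 ≈ 0.638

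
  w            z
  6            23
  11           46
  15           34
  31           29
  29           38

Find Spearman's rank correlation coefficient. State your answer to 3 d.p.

Rank w: 1, 2, 3, 5, 4
Rank z: 1, 5, 3, 2, 4
d = rank(w) − rank(z): 0, -3, 0, 3, 0; Σd² = 18
ρ = 1 − 6Σd² / [n(n²−1)] = 1 − 6×18 / (5×24) = 1 − 108/120 ≈ 0.100

0.100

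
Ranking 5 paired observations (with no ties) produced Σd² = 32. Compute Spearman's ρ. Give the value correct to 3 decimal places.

ρ = 1 − 6Σd² / [n(n²−1)] = 1 − 6×32 / (5×24)
  = 1 − 192/120 = 1 − 1.6000 ≈ -0.600

-0.600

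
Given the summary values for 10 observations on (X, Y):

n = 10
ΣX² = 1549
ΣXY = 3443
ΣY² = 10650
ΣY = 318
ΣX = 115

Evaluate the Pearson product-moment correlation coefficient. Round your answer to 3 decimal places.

r = (nΣXY − ΣXΣY) / √[(nΣX² − (ΣX)²)(nΣY² − (ΣY)²)]
Numerator: 10×3443 − 115×318 = -2140
Denominator: √[(15490 − 13225)(106500 − 101124)] = √[2265 × 5376] = 3489.5043
r = -2140 / 3489.5043 ≈ -0.613

-0.613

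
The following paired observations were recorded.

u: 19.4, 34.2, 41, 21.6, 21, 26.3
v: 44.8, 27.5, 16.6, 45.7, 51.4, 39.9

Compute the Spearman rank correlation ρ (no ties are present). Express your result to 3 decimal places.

-0.829

Rank u: 1, 5, 6, 3, 2, 4
Rank v: 4, 2, 1, 5, 6, 3
d = rank(u) − rank(v): -3, 3, 5, -2, -4, 1; Σd² = 64
ρ = 1 − 6Σd² / [n(n²−1)] = 1 − 6×64 / (6×35) = 1 − 384/210 ≈ -0.829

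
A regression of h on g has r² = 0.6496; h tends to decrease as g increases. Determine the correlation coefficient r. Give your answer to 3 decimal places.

-0.806

|r| = √0.6496 = 0.806
The association is negative, so r = −0.806.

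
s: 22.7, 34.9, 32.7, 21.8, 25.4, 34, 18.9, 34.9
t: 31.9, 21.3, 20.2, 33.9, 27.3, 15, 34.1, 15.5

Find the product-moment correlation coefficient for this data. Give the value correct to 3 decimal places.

-0.958

n = 8, Σs = 225.3, Σt = 199.2, Σs² = 6654.21, Σt² = 5401.9, Σst = 5255.92
nΣst − ΣsΣt = 42047.36 − 44879.76 = -2832.4
nΣs² − (Σs)² = 53233.68 − 50760.09 = 2473.59; nΣt² − (Σt)² = 43215.2 − 39680.64 = 3534.56
r = -2832.4 / √(2473.59 × 3534.56) = -2832.4 / 2956.8653 ≈ -0.958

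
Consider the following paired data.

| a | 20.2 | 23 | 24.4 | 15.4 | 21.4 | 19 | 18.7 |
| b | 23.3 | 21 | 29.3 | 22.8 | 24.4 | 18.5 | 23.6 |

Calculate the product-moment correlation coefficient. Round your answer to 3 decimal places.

0.468

n = 7, Σa = 142.1, Σb = 162.9, Σa² = 2938.21, Σb² = 3856.79, Σab = 3334.68
nΣab − ΣaΣb = 23342.76 − 23148.09 = 194.67
nΣa² − (Σa)² = 20567.47 − 20192.41 = 375.06; nΣb² − (Σb)² = 26997.53 − 26536.41 = 461.12
r = 194.67 / √(375.06 × 461.12) = 194.67 / 415.8698 ≈ 0.468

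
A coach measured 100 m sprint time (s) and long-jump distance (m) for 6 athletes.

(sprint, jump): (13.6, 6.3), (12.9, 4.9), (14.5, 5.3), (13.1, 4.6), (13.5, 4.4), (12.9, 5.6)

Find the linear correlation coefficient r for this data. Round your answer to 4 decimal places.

0.1787

n = 6, Σx = 80.5, Σy = 31.1, Σx² = 1081.89, Σy² = 163.67, Σxy = 417.64
nΣxy − ΣxΣy = 2505.84 − 2503.55 = 2.29
nΣx² − (Σx)² = 6491.34 − 6480.25 = 11.09; nΣy² − (Σy)² = 982.02 − 967.21 = 14.81
r = 2.29 / √(11.09 × 14.81) = 2.29 / 12.8157 ≈ 0.1787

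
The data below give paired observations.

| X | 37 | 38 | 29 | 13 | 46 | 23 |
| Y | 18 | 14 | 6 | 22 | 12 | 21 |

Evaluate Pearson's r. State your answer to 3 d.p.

n = 6, ΣX = 186, ΣY = 93, ΣX² = 6468, ΣY² = 1625, ΣXY = 2693
nΣXY − ΣXΣY = 16158 − 17298 = -1140
nΣX² − (ΣX)² = 38808 − 34596 = 4212; nΣY² − (ΣY)² = 9750 − 8649 = 1101
r = -1140 / √(4212 × 1101) = -1140 / 2153.4651 ≈ -0.529

-0.529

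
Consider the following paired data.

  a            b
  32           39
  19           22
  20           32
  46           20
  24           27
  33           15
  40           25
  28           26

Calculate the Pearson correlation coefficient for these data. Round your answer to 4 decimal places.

-0.2752

n = 8, Σa = 242, Σb = 206, Σa² = 7950, Σb² = 5684, Σab = 6097
nΣab − ΣaΣb = 48776 − 49852 = -1076
nΣa² − (Σa)² = 63600 − 58564 = 5036; nΣb² − (Σb)² = 45472 − 42436 = 3036
r = -1076 / √(5036 × 3036) = -1076 / 3910.1529 ≈ -0.2752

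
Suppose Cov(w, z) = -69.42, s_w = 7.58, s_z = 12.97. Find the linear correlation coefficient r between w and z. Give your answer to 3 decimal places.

-0.706

r = Cov(w,z) / (s_w · s_z) = -69.42 / (7.58 × 12.97)
  = -69.42 / 98.3126 ≈ -0.706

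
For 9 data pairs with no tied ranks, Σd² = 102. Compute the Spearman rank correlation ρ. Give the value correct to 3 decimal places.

0.150

ρ = 1 − 6Σd² / [n(n²−1)] = 1 − 6×102 / (9×80)
  = 1 − 612/720 = 1 − 0.8500 ≈ 0.150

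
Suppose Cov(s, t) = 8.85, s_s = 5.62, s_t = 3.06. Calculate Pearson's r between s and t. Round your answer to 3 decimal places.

0.515

r = Cov(s,t) / (s_s · s_t) = 8.85 / (5.62 × 3.06)
  = 8.85 / 17.1972 ≈ 0.515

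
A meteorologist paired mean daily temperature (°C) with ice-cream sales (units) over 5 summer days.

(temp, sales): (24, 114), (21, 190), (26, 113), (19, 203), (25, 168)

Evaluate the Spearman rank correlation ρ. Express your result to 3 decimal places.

Rank temp: 3, 2, 5, 1, 4
Rank sales: 2, 4, 1, 5, 3
d = rank(temp) − rank(sales): 1, -2, 4, -4, 1; Σd² = 38
ρ = 1 − 6Σd² / [n(n²−1)] = 1 − 6×38 / (5×24) = 1 − 228/120 ≈ -0.900

-0.900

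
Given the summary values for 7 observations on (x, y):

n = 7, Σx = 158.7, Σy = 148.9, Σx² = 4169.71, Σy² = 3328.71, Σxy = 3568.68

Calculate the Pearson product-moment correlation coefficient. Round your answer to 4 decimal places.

r = (nΣxy − ΣxΣy) / √[(nΣx² − (Σx)²)(nΣy² − (Σy)²)]
Numerator: 7×3568.68 − 158.7×148.9 = 1350.33
Denominator: √[(29187.97 − 25185.69)(23300.97 − 22171.21)] = √[4002.28 × 1129.76] = 2126.4091
r = 1350.33 / 2126.4091 ≈ 0.6350

0.6350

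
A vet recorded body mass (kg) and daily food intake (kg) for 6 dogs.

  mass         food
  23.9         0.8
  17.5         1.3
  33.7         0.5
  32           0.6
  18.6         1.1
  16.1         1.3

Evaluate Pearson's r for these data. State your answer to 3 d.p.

-0.976

n = 6, Σx = 141.8, Σy = 5.6, Σx² = 3642.32, Σy² = 5.84, Σxy = 119.31
nΣxy − ΣxΣy = 715.86 − 794.08 = -78.22
nΣx² − (Σx)² = 21853.92 − 20107.24 = 1746.68; nΣy² − (Σy)² = 35.04 − 31.36 = 3.68
r = -78.22 / √(1746.68 × 3.68) = -78.22 / 80.1735 ≈ -0.976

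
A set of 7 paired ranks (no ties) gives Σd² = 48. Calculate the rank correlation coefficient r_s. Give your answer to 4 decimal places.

ρ = 1 − 6Σd² / [n(n²−1)] = 1 − 6×48 / (7×48)
  = 1 − 288/336 = 1 − 0.85714 ≈ 0.1429

0.1429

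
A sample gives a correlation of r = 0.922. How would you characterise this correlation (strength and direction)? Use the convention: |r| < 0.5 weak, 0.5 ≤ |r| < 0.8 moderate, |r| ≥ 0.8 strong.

strong positive

r = 0.922 > 0 so the relationship is positive.
|r| = 0.922, which falls in the strong range.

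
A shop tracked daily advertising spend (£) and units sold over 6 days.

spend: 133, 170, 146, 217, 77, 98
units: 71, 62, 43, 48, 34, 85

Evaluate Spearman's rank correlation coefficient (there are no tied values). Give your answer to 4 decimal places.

Rank spend: 3, 5, 4, 6, 1, 2
Rank units: 5, 4, 2, 3, 1, 6
d = rank(spend) − rank(units): -2, 1, 2, 3, 0, -4; Σd² = 34
ρ = 1 − 6Σd² / [n(n²−1)] = 1 − 6×34 / (6×35) = 1 − 204/210 ≈ 0.0286

0.0286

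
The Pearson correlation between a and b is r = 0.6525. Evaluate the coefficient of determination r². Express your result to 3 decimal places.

r² = (0.6525)² = 0.426

0.426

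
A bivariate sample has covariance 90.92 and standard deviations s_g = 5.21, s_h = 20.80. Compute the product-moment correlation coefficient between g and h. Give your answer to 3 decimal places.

0.839

r = Cov(g,h) / (s_g · s_h) = 90.92 / (5.21 × 20.80)
  = 90.92 / 108.3680 ≈ 0.839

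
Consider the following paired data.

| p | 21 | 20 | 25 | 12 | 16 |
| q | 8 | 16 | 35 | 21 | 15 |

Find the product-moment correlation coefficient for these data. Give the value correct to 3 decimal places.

n = 5, Σp = 94, Σq = 95, Σp² = 1866, Σq² = 2211, Σpq = 1855
nΣpq − ΣpΣq = 9275 − 8930 = 345
nΣp² − (Σp)² = 9330 − 8836 = 494; nΣq² − (Σq)² = 11055 − 9025 = 2030
r = 345 / √(494 × 2030) = 345 / 1001.4090 ≈ 0.345

0.345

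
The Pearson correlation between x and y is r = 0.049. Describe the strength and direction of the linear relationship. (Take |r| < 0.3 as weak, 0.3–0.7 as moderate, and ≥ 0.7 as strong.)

r = 0.049 > 0 so the relationship is positive.
|r| = 0.049, which falls in the weak range.

weak positive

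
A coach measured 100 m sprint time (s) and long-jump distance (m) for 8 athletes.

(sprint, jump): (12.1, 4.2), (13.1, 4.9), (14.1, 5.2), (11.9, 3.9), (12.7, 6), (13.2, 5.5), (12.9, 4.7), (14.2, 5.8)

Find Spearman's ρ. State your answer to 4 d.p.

Rank sprint: 2, 5, 7, 1, 3, 6, 4, 8
Rank jump: 2, 4, 5, 1, 8, 6, 3, 7
d = rank(sprint) − rank(jump): 0, 1, 2, 0, -5, 0, 1, 1; Σd² = 32
ρ = 1 − 6Σd² / [n(n²−1)] = 1 − 6×32 / (8×63) = 1 − 192/504 ≈ 0.6190

0.6190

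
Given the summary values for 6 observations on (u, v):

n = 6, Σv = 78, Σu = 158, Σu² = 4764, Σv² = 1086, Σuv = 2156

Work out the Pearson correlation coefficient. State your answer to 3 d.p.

0.489

r = (nΣuv − ΣuΣv) / √[(nΣu² − (Σu)²)(nΣv² − (Σv)²)]
Numerator: 6×2156 − 158×78 = 612
Denominator: √[(28584 − 24964)(6516 − 6084)] = √[3620 × 432] = 1250.5359
r = 612 / 1250.5359 ≈ 0.489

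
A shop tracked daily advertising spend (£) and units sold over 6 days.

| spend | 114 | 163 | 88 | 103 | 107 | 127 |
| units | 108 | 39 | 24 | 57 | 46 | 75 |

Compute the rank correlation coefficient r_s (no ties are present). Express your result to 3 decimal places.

0.314

Rank spend: 4, 6, 1, 2, 3, 5
Rank units: 6, 2, 1, 4, 3, 5
d = rank(spend) − rank(units): -2, 4, 0, -2, 0, 0; Σd² = 24
ρ = 1 − 6Σd² / [n(n²−1)] = 1 − 6×24 / (6×35) = 1 − 144/210 ≈ 0.314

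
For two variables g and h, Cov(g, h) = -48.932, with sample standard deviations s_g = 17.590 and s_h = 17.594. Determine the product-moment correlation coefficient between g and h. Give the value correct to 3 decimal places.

-0.158

r = Cov(g,h) / (s_g · s_h) = -48.932 / (17.590 × 17.594)
  = -48.932 / 309.4785 ≈ -0.158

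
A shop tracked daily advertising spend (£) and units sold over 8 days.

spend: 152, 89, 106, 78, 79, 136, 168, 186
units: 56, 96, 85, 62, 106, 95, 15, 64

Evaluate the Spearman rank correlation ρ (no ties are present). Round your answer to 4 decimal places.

-0.5000

Rank spend: 6, 3, 4, 1, 2, 5, 7, 8
Rank units: 2, 7, 5, 3, 8, 6, 1, 4
d = rank(spend) − rank(units): 4, -4, -1, -2, -6, -1, 6, 4; Σd² = 126
ρ = 1 − 6Σd² / [n(n²−1)] = 1 − 6×126 / (8×63) = 1 − 756/504 ≈ -0.5000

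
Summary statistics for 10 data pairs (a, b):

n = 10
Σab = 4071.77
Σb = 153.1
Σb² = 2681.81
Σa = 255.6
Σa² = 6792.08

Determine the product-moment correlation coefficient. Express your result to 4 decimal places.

0.5360

r = (nΣab − ΣaΣb) / √[(nΣa² − (Σa)²)(nΣb² − (Σb)²)]
Numerator: 10×4071.77 − 255.6×153.1 = 1585.34
Denominator: √[(67920.8 − 65331.36)(26818.1 − 23439.61)] = √[2589.44 × 3378.49] = 2957.7689
r = 1585.34 / 2957.7689 ≈ 0.5360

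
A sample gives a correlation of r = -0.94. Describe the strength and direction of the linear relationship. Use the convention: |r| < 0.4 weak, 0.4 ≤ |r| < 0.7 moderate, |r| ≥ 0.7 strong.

r = -0.94 < 0 so the relationship is negative.
|r| = 0.94, which falls in the strong range.

strong negative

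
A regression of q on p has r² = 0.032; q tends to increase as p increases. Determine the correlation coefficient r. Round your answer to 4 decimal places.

|r| = √0.032 = 0.1789
The association is positive, so r = 0.1789.

0.1789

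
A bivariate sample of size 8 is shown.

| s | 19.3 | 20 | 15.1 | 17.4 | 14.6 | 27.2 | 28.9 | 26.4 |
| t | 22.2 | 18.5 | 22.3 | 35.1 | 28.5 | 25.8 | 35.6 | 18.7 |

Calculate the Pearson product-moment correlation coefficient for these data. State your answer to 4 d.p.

n = 8, Σs = 168.9, Σt = 206.7, Σs² = 3788.43, Σt² = 5659.33, Σst = 4386.31
nΣst − ΣsΣt = 35090.48 − 34911.63 = 178.85
nΣs² − (Σs)² = 30307.44 − 28527.21 = 1780.23; nΣt² − (Σt)² = 45274.64 − 42724.89 = 2549.75
r = 178.85 / √(1780.23 × 2549.75) = 178.85 / 2130.5261 ≈ 0.0839

0.0839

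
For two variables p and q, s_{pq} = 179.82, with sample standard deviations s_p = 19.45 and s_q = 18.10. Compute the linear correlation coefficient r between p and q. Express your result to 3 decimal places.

r = Cov(p,q) / (s_p · s_q) = 179.82 / (19.45 × 18.10)
  = 179.82 / 352.0450 ≈ 0.511

0.511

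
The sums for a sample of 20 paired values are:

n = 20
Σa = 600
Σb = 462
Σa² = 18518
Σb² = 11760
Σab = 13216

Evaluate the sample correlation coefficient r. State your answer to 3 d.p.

-0.858

r = (nΣab − ΣaΣb) / √[(nΣa² − (Σa)²)(nΣb² − (Σb)²)]
Numerator: 20×13216 − 600×462 = -12880
Denominator: √[(370360 − 360000)(235200 − 213444)] = √[10360 × 21756] = 15013.0663
r = -12880 / 15013.0663 ≈ -0.858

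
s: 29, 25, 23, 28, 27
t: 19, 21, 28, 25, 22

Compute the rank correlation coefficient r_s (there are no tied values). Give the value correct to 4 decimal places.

Rank s: 5, 2, 1, 4, 3
Rank t: 1, 2, 5, 4, 3
d = rank(s) − rank(t): 4, 0, -4, 0, 0; Σd² = 32
ρ = 1 − 6Σd² / [n(n²−1)] = 1 − 6×32 / (5×24) = 1 − 192/120 ≈ -0.6000

-0.6000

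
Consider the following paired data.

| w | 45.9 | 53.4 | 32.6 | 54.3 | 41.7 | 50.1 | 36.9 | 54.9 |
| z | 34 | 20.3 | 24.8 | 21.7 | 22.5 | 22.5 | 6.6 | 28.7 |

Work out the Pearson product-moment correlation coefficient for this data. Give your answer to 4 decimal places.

n = 8, Σw = 369.8, Σz = 181.1, Σw² = 17594.14, Σz² = 4533.77, Σwz = 8516.08
nΣwz − ΣwΣz = 68128.64 − 66970.78 = 1157.86
nΣw² − (Σw)² = 140753.12 − 136752.04 = 4001.08; nΣz² − (Σz)² = 36270.16 − 32797.21 = 3472.95
r = 1157.86 / √(4001.08 × 3472.95) = 1157.86 / 3727.6736 ≈ 0.3106

0.3106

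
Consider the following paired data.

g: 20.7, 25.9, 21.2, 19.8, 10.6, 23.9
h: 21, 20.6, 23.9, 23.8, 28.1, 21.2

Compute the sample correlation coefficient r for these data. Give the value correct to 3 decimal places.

n = 6, Σg = 122.1, Σh = 138.6, Σg² = 2624.35, Σh² = 3242.06, Σgh = 2750.7
nΣgh − ΣgΣh = 16504.2 − 16923.06 = -418.86
nΣg² − (Σg)² = 15746.1 − 14908.41 = 837.69; nΣh² − (Σh)² = 19452.36 − 19209.96 = 242.4
r = -418.86 / √(837.69 × 242.4) = -418.86 / 450.6174 ≈ -0.930

-0.930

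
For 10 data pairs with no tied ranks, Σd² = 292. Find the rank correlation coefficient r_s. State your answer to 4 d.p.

ρ = 1 − 6Σd² / [n(n²−1)] = 1 − 6×292 / (10×99)
  = 1 − 1752/990 = 1 − 1.76970 ≈ -0.7697

-0.7697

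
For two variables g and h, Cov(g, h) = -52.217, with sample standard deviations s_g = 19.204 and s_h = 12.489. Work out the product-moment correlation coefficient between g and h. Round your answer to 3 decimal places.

r = Cov(g,h) / (s_g · s_h) = -52.217 / (19.204 × 12.489)
  = -52.217 / 239.8388 ≈ -0.218

-0.218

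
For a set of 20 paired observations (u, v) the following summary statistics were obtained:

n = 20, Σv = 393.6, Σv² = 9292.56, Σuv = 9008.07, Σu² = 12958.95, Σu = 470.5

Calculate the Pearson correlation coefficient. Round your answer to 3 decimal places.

r = (nΣuv − ΣuΣv) / √[(nΣu² − (Σu)²)(nΣv² − (Σv)²)]
Numerator: 20×9008.07 − 470.5×393.6 = -5027.4
Denominator: √[(259179 − 221370.25)(185851.2 − 154920.96)] = √[37808.75 × 30930.24] = 34196.9840
r = -5027.4 / 34196.9840 ≈ -0.147

-0.147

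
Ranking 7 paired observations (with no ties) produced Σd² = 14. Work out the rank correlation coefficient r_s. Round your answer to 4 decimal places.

ρ = 1 − 6Σd² / [n(n²−1)] = 1 − 6×14 / (7×48)
  = 1 − 84/336 = 1 − 0.25000 ≈ 0.7500

0.7500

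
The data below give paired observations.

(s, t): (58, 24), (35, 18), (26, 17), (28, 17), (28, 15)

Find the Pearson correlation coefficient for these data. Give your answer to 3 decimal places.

0.961

n = 5, Σs = 175, Σt = 91, Σs² = 6833, Σt² = 1703, Σst = 3360
nΣst − ΣsΣt = 16800 − 15925 = 875
nΣs² − (Σs)² = 34165 − 30625 = 3540; nΣt² − (Σt)² = 8515 − 8281 = 234
r = 875 / √(3540 × 234) = 875 / 910.1428 ≈ 0.961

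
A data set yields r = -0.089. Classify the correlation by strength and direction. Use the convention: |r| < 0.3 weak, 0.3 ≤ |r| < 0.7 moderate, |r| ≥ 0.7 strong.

weak negative

r = -0.089 < 0 so the relationship is negative.
|r| = 0.089, which falls in the weak range.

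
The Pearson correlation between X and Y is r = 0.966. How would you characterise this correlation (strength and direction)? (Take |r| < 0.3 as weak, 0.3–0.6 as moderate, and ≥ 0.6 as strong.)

strong positive

r = 0.966 > 0 so the relationship is positive.
|r| = 0.966, which falls in the strong range.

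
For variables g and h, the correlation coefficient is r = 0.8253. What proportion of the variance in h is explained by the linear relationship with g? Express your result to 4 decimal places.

0.6811

r² = (0.8253)² = 0.6811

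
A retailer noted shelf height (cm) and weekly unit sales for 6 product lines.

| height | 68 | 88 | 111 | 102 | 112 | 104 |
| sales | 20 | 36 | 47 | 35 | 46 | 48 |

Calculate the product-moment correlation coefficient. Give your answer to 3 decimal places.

0.926

n = 6, Σx = 585, Σy = 232, Σx² = 58453, Σy² = 9550, Σxy = 23459
nΣxy − ΣxΣy = 140754 − 135720 = 5034
nΣx² − (Σx)² = 350718 − 342225 = 8493; nΣy² − (Σy)² = 57300 − 53824 = 3476
r = 5034 / √(8493 × 3476) = 5034 / 5433.3846 ≈ 0.926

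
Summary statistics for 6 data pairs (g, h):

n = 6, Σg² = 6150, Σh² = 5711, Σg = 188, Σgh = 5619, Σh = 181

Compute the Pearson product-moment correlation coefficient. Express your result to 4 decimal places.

r = (nΣgh − ΣgΣh) / √[(nΣg² − (Σg)²)(nΣh² − (Σh)²)]
Numerator: 6×5619 − 188×181 = -314
Denominator: √[(36900 − 35344)(34266 − 32761)] = √[1556 × 1505] = 1530.2876
r = -314 / 1530.2876 ≈ -0.2052

-0.2052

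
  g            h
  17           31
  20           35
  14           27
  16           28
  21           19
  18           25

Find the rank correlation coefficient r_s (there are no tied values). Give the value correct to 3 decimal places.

Rank g: 3, 5, 1, 2, 6, 4
Rank h: 5, 6, 3, 4, 1, 2
d = rank(g) − rank(h): -2, -1, -2, -2, 5, 2; Σd² = 42
ρ = 1 − 6Σd² / [n(n²−1)] = 1 − 6×42 / (6×35) = 1 − 252/210 ≈ -0.200

-0.200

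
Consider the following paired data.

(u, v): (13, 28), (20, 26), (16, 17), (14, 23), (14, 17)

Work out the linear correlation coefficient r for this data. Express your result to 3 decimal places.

0.117

n = 5, Σu = 77, Σv = 111, Σu² = 1217, Σv² = 2567, Σuv = 1716
nΣuv − ΣuΣv = 8580 − 8547 = 33
nΣu² − (Σu)² = 6085 − 5929 = 156; nΣv² − (Σv)² = 12835 − 12321 = 514
r = 33 / √(156 × 514) = 33 / 283.1678 ≈ 0.117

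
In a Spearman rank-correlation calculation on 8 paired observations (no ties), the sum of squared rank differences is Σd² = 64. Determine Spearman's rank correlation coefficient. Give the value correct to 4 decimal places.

0.2381

ρ = 1 − 6Σd² / [n(n²−1)] = 1 − 6×64 / (8×63)
  = 1 − 384/504 = 1 − 0.76190 ≈ 0.2381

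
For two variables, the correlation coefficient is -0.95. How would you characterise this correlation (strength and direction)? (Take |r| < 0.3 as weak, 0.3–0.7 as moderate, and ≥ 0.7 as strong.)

strong negative

r = -0.95 < 0 so the relationship is negative.
|r| = 0.95, which falls in the strong range.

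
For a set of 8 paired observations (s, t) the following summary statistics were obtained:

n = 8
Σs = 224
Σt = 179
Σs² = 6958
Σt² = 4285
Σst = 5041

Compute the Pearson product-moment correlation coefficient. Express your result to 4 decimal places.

r = (nΣst − ΣsΣt) / √[(nΣs² − (Σs)²)(nΣt² − (Σt)²)]
Numerator: 8×5041 − 224×179 = 232
Denominator: √[(55664 − 50176)(34280 − 32041)] = √[5488 × 2239] = 3505.3719
r = 232 / 3505.3719 ≈ 0.0662

0.0662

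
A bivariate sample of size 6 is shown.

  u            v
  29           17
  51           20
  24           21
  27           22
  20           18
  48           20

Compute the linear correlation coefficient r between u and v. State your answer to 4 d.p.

n = 6, Σu = 199, Σv = 118, Σu² = 7451, Σv² = 2338, Σuv = 3931
nΣuv − ΣuΣv = 23586 − 23482 = 104
nΣu² − (Σu)² = 44706 − 39601 = 5105; nΣv² − (Σv)² = 14028 − 13924 = 104
r = 104 / √(5105 × 104) = 104 / 728.6426 ≈ 0.1427

0.1427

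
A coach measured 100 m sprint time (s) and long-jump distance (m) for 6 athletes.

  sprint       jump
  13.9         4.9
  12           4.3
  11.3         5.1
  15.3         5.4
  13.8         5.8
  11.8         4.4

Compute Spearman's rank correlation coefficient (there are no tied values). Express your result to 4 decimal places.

0.3714

Rank sprint: 5, 3, 1, 6, 4, 2
Rank jump: 3, 1, 4, 5, 6, 2
d = rank(sprint) − rank(jump): 2, 2, -3, 1, -2, 0; Σd² = 22
ρ = 1 − 6Σd² / [n(n²−1)] = 1 − 6×22 / (6×35) = 1 − 132/210 ≈ 0.3714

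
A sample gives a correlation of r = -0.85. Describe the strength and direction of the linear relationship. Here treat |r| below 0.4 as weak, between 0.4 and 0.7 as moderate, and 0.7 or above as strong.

r = -0.85 < 0 so the relationship is negative.
|r| = 0.85, which falls in the strong range.

strong negative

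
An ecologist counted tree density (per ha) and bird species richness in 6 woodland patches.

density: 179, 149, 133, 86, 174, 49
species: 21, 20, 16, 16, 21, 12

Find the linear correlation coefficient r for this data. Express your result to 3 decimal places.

0.950

n = 6, Σx = 770, Σy = 106, Σx² = 112004, Σy² = 1938, Σxy = 14485
nΣxy − ΣxΣy = 86910 − 81620 = 5290
nΣx² − (Σx)² = 672024 − 592900 = 79124; nΣy² − (Σy)² = 11628 − 11236 = 392
r = 5290 / √(79124 × 392) = 5290 / 5569.2556 ≈ 0.950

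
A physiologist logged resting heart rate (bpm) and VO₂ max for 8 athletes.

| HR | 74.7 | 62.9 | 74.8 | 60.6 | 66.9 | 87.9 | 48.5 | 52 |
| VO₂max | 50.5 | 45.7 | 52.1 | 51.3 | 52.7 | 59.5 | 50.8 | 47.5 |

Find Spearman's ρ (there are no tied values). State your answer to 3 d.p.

Rank HR: 6, 4, 7, 3, 5, 8, 1, 2
Rank VO₂max: 3, 1, 6, 5, 7, 8, 4, 2
d = rank(HR) − rank(VO₂max): 3, 3, 1, -2, -2, 0, -3, 0; Σd² = 36
ρ = 1 − 6Σd² / [n(n²−1)] = 1 − 6×36 / (8×63) = 1 − 216/504 ≈ 0.571

0.571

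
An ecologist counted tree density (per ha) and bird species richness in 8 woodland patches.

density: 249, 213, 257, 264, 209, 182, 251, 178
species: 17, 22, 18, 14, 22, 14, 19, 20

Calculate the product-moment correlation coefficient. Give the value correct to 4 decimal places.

n = 8, Σx = 1803, Σy = 146, Σx² = 414605, Σy² = 2734, Σxy = 32716
nΣxy − ΣxΣy = 261728 − 263238 = -1510
nΣx² − (Σx)² = 3316840 − 3250809 = 66031; nΣy² − (Σy)² = 21872 − 21316 = 556
r = -1510 / √(66031 × 556) = -1510 / 6059.1448 ≈ -0.2492

-0.2492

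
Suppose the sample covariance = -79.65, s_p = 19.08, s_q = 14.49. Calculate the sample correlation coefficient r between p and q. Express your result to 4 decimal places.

r = Cov(p,q) / (s_p · s_q) = -79.65 / (19.08 × 14.49)
  = -79.65 / 276.4692 ≈ -0.2881

-0.2881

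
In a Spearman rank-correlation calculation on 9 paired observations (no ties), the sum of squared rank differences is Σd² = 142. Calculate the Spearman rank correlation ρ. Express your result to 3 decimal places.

-0.183

ρ = 1 − 6Σd² / [n(n²−1)] = 1 − 6×142 / (9×80)
  = 1 − 852/720 = 1 − 1.1833 ≈ -0.183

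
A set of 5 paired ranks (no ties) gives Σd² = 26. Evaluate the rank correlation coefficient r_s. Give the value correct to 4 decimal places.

ρ = 1 − 6Σd² / [n(n²−1)] = 1 − 6×26 / (5×24)
  = 1 − 156/120 = 1 − 1.30000 ≈ -0.3000

-0.3000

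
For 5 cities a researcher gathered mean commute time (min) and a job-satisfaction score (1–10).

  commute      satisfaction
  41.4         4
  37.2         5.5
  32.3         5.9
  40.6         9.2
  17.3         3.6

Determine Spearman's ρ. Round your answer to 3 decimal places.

Rank commute: 5, 3, 2, 4, 1
Rank satisfaction: 2, 3, 4, 5, 1
d = rank(commute) − rank(satisfaction): 3, 0, -2, -1, 0; Σd² = 14
ρ = 1 − 6Σd² / [n(n²−1)] = 1 − 6×14 / (5×24) = 1 − 84/120 ≈ 0.300

0.300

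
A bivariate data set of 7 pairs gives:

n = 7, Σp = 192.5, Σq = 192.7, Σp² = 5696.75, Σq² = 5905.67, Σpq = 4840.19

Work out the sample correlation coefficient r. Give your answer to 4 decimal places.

-0.9328

r = (nΣpq − ΣpΣq) / √[(nΣp² − (Σp)²)(nΣq² − (Σq)²)]
Numerator: 7×4840.19 − 192.5×192.7 = -3213.42
Denominator: √[(39877.25 − 37056.25)(41339.69 − 37133.29)] = √[2821 × 4206.4] = 3444.7430
r = -3213.42 / 3444.7430 ≈ -0.9328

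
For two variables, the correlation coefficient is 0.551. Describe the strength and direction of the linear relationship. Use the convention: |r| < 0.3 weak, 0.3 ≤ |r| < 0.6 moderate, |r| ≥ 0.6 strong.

moderate positive

r = 0.551 > 0 so the relationship is positive.
|r| = 0.551, which falls in the moderate range.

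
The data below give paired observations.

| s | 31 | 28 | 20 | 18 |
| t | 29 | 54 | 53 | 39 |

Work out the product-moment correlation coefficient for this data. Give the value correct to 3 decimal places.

n = 4, Σs = 97, Σt = 175, Σs² = 2469, Σt² = 8087, Σst = 4173
nΣst − ΣsΣt = 16692 − 16975 = -283
nΣs² − (Σs)² = 9876 − 9409 = 467; nΣt² − (Σt)² = 32348 − 30625 = 1723
r = -283 / √(467 × 1723) = -283 / 897.0178 ≈ -0.315

-0.315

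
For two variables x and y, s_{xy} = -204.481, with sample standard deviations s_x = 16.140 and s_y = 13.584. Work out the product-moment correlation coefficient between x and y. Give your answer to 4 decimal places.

-0.9327

r = Cov(x,y) / (s_x · s_y) = -204.481 / (16.140 × 13.584)
  = -204.481 / 219.2458 ≈ -0.9327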